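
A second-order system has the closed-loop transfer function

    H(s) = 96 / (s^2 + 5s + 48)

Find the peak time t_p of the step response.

t_p ≈ 0.4862 s

Comparing s^2 + 5s + 48 to s^2 + 2ζωₙs + ωₙ²: ωₙ = √48 ≈ 6.928 rad/s and ζ = 5/(2·√48) ≈ 0.3608.
ζωₙ = 5/2 = 2.5, so ω_d = ωₙ√(1−ζ²) = √(ωₙ² − (ζωₙ)²) = √(48 − 2.5²) = √41.75 ≈ 6.461 rad/s.
t_p = π/ω_d = π/6.461 ≈ 0.4862 s.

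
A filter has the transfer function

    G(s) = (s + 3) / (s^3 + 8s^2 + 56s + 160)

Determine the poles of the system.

The poles are the roots of the denominator s^3 + 8s^2 + 56s + 160 = 0.
Trying s = -4: the polynomial evaluates to 0, so (s + 4) is a factor.
Dividing out leaves s^2 + 4s + 40 = 0.
The quadratic formula then gives s = -2 ± 6j.

s = -2 + 6j, -2 - 6j, -4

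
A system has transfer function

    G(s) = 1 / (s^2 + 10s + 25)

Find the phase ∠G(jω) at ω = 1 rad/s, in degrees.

∠G(j1) ≈ -22.62°

At s = j1: numerator = 1, denominator = 24 + j10.
∠G = ∠num − ∠den = 0° − (22.620°) = -22.62°.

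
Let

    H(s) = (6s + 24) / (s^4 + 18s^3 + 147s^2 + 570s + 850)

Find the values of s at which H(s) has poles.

s = -4 ± j, -5 ± 5j

The poles are the roots of the denominator s^4 + 18s^3 + 147s^2 + 570s + 850 = 0.
No real roots exist; factor into two real quadratics: (s^2 + 8s + 17)(s^2 + 10s + 50) = 0.
Each quadratic gives a conjugate pair via the quadratic formula.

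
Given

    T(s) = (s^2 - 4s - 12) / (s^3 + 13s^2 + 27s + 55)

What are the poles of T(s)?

s = -1 ± 2j, -11

The poles are the roots of the denominator s^3 + 13s^2 + 27s + 55 = 0.
Trying s = -11: the polynomial evaluates to 0, so (s + 11) is a factor.
Dividing out leaves s^2 + 2s + 5 = 0.
The quadratic formula then gives s = -1 ± 2j.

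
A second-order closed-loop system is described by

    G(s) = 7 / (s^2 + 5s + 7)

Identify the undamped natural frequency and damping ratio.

Compare the denominator to the standard form s^2 + 2ζωₙs + ωₙ².
ωₙ² = 7, so ωₙ = √7 ≈ 2.646 rad/s.
2ζωₙ = 5, so ζ = 5/(2·√7) ≈ 0.9449.

ωₙ ≈ 2.646 rad/s, ζ ≈ 0.9449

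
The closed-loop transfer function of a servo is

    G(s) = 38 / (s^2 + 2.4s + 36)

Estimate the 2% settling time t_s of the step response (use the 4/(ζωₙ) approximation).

t_s ≈ 3.333 s

Comparing s^2 + 2.4s + 36 to s^2 + 2ζωₙs + ωₙ²: ωₙ = 6 rad/s and ζ = 2.4/(2·6) = 0.2.
ζωₙ = 2.4/2 = 1.2, so t_s ≈ 4/(ζωₙ) = 4/1.2 ≈ 3.333 s.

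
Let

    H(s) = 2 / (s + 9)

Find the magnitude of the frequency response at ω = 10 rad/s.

Substitute s = j10: numerator = 2, denominator = 9 + j10.
|H(j10)| = |2| / |9 + j10| = 2 / 13.454 ≈ 0.1487.

|H(j10)| ≈ 0.1487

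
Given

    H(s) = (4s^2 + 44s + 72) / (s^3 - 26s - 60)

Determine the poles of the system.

s = -3 ± j, 6

The poles are the roots of the denominator s^3 - 26s - 60 = 0.
Trying s = 6: the polynomial evaluates to 0, so (s - 6) is a factor.
Dividing out leaves s^2 + 6s + 10 = 0.
The quadratic formula then gives s = -3 ± 1j.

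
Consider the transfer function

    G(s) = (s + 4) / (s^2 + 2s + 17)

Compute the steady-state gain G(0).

G(0) = 4/17 ≈ 0.2353

At s = 0 each factor (s + a) contributes a and each (s^2 + bs + c) contributes c.
G(0) = 1·(4) / ((17)) = 4/17 = 4/17.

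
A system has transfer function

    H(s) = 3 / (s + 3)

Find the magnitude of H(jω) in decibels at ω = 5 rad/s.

|H(j5)|_dB ≈ -5.77 dB

Substitute s = j5: numerator = 3, denominator = 3 + j5.
|H(j5)| = |3| / |3 + j5| = 3 / 5.8310 ≈ 0.5145.
In decibels: 20·log₁₀(0.5145) ≈ -5.77 dB.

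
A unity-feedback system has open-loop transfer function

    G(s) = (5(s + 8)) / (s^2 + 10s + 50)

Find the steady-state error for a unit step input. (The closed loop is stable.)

e_ss = 0.5556

G(s) has no poles at the origin.
This is a Type 0 system. Kp = lim_{s→0} G(s) = 40/50 = 4/5.
e_ss = 1/(1 + Kp) = 1/(1 + 4/5) = 5/9 ≈ 0.5556.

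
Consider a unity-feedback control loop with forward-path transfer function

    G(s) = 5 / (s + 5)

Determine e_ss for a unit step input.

G(s) has no poles at the origin.
This is a Type 0 system. Kp = lim_{s→0} G(s) = 5/5 = 1.
e_ss = 1/(1 + Kp) = 1/(1 + 1) = 1/2 ≈ 0.5000.

e_ss = 0.5000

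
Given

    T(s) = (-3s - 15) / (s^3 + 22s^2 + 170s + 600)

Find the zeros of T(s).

s = -5

Set the numerator to zero: -3s - 15 = 0, i.e. -3·(s + 5) = 0.
So s = -5.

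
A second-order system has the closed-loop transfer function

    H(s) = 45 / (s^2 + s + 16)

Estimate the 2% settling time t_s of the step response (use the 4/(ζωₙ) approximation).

Comparing s^2 + s + 16 to s^2 + 2ζωₙs + ωₙ²: ωₙ = 4 rad/s and ζ = 1/(2·4) = 0.125.
ζωₙ = 1/2 = 0.5, so t_s ≈ 4/(ζωₙ) = 4/0.5 = 8 s.

t_s ≈ 8 s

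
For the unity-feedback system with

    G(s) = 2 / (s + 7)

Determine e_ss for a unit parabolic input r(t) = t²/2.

G(s) has no poles at the origin.
This is a Type 0 system; Ka = lim_{s→0} s^2·G(s) = 0, so the steady-state error for a parabola input is infinite.

e_ss = ∞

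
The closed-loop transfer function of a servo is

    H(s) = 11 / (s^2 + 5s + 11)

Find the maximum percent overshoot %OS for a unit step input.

Comparing s^2 + 5s + 11 to s^2 + 2ζωₙs + ωₙ²: ωₙ = √11 ≈ 3.317 rad/s and ζ = 5/(2·√11) ≈ 0.7538.
%OS = 100·exp(−πζ/√(1−ζ²)) = 100·exp(−π·0.7538/√(1−0.7538²)) ≈ 2.72%.

%OS ≈ 2.72%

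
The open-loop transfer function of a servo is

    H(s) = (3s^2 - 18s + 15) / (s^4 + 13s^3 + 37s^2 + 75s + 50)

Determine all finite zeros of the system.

s = 5, 1

Set the numerator to zero: 3s^2 - 18s + 15 = 0, i.e. 3·(s^2 - 6s + 5) = 0.
Factoring: (s - 5)(s - 1) = 0.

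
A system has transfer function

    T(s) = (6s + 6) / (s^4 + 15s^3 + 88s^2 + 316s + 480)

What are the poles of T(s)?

The poles are the roots of the denominator s^4 + 15s^3 + 88s^2 + 316s + 480 = 0.
Trying s = -8: the polynomial evaluates to 0, so (s + 8) is a factor.
Dividing out leaves s^3 + 7s^2 + 32s + 60 = 0.
This factors further as (s^2 + 4s + 20)(s + 3) = 0.

s = -8, -2 ± 4j, -3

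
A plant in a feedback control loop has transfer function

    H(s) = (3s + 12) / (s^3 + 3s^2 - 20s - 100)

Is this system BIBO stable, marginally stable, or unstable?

unstable

The denominator s^3 + 3s^2 - 20s - 100 factors as (s^2 + 8s + 20)(s - 5), giving poles at s = -4 + 2j, -4 - 2j, 5.
Since the pole(s) at s = 5 lie in the right half-plane, the system is unstable.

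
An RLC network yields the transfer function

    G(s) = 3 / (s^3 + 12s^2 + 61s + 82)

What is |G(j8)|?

Substitute s = j8: numerator = 3, denominator = -686 - j24.
|G(j8)| = |3| / |-686 - j24| = 3 / 686.42 ≈ 0.004371.

|G(j8)| ≈ 0.004371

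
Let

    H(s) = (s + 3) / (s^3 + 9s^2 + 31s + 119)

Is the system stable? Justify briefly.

stable

The denominator s^3 + 9s^2 + 31s + 119 factors as (s^2 + 2s + 17)(s + 7), giving poles at s = -1 ± 4j, -7.
Since all poles lie strictly in the left half-plane, the system is stable.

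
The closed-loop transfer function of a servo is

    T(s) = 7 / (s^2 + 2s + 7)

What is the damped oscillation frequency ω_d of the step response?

ω_d ≈ 2.449 rad/s

Comparing s^2 + 2s + 7 to s^2 + 2ζωₙs + ωₙ²: ωₙ = √7 ≈ 2.646 rad/s and ζ = 2/(2·√7) ≈ 0.3780.
ζωₙ = 2/2 = 1, so ω_d = ωₙ√(1−ζ²) = √(ωₙ² − (ζωₙ)²) = √(7 − 1²) = √6 ≈ 2.449 rad/s.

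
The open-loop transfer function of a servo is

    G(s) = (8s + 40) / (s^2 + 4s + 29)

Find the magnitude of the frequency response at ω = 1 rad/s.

|G(j1)| ≈ 1.442

Substitute s = j1: numerator = 40 + j8, denominator = 28 + j4.
|G(j1)| = |40 + j8| / |28 + j4| = 40.792 / 28.284 ≈ 1.442.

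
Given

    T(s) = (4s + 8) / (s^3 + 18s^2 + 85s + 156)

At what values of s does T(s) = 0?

s = -2

Set the numerator to zero: 4s + 8 = 0, i.e. 4·(s + 2) = 0.
So s = -2.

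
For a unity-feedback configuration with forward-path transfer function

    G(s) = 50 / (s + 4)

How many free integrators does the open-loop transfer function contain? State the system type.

The denominator has no factor of s at the origin — no free integrator — so this is a Type 0 system.

Type 0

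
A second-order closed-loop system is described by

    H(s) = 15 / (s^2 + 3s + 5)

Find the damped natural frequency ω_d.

ω_d ≈ 1.658 rad/s

Comparing s^2 + 3s + 5 to s^2 + 2ζωₙs + ωₙ²: ωₙ = √5 ≈ 2.236 rad/s and ζ = 3/(2·√5) ≈ 0.6708.
ζωₙ = 3/2 = 1.5, so ω_d = ωₙ√(1−ζ²) = √(ωₙ² − (ζωₙ)²) = √(5 − 1.5²) = √2.75 ≈ 1.658 rad/s.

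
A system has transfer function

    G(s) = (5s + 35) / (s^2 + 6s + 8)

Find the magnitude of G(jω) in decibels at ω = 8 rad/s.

|G(j8)|_dB ≈ -2.85 dB

Substitute s = j8: numerator = 35 + j40, denominator = -56 + j48.
|G(j8)| = |35 + j40| / |-56 + j48| = 53.151 / 73.756 ≈ 0.7206.
In decibels: 20·log₁₀(0.7206) ≈ -2.85 dB.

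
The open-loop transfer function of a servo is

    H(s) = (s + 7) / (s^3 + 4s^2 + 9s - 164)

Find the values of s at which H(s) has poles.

s = -4 ± 5j, 4

The poles are the roots of the denominator s^3 + 4s^2 + 9s - 164 = 0.
Trying s = 4: the polynomial evaluates to 0, so (s - 4) is a factor.
Dividing out leaves s^2 + 8s + 41 = 0.
The quadratic formula then gives s = -4 ± 5j.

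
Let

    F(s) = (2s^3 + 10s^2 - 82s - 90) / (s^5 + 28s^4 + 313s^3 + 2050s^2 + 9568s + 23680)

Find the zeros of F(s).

s = -9, -1, 5

Set the numerator to zero: 2s^3 + 10s^2 - 82s - 90 = 0, i.e. 2·(s^3 + 5s^2 - 41s - 45) = 0.
Factoring: (s + 9)(s + 1)(s - 5) = 0.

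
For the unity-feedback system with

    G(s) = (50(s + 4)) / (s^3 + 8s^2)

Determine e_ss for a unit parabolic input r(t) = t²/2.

G(s) has 2 poles at the origin.
This is a Type 2 system. Ka = lim_{s→0} s^2·G(s) = 200/8 = 25.
e_ss = 1/Ka = 1/(25) = 1/25 ≈ 0.04000.

e_ss = 0.04000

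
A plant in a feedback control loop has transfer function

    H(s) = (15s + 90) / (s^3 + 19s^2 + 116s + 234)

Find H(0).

H(0) = 5/13 ≈ 0.3846

Set s = 0: H(0) = (90) / (234) = 5/13.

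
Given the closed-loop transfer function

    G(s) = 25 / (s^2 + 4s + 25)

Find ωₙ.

Compare the denominator to the standard form s^2 + 2ζωₙs + ωₙ².
ωₙ² = 25, so ωₙ = 5 rad/s.

ωₙ = 5 rad/s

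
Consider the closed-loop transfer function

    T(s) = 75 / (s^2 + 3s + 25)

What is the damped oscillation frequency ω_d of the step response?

ω_d ≈ 4.770 rad/s

Comparing s^2 + 3s + 25 to s^2 + 2ζωₙs + ωₙ²: ωₙ = 5 rad/s and ζ = 3/(2·5) = 0.3.
ζωₙ = 3/2 = 1.5, so ω_d = ωₙ√(1−ζ²) = √(ωₙ² − (ζωₙ)²) = √(25 − 1.5²) = √22.75 ≈ 4.770 rad/s.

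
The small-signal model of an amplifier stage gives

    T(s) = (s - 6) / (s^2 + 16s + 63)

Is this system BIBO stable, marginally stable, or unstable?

The denominator s^2 + 16s + 63 factors as (s + 9)(s + 7), giving poles at s = -9, -7.
Since all poles lie strictly in the left half-plane, the system is stable.

stable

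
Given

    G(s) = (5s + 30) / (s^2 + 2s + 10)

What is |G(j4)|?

|G(j4)| ≈ 3.606

Substitute s = j4: numerator = 30 + j20, denominator = -6 + j8.
|G(j4)| = |30 + j20| / |-6 + j8| = 36.056 / 10 ≈ 3.606.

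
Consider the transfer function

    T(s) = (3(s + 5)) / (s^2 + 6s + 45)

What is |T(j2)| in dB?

Substitute s = j2: numerator = 15 + j6, denominator = 41 + j12.
|T(j2)| = |15 + j6| / |41 + j12| = 16.155 / 42.720 ≈ 0.3782.
In decibels: 20·log₁₀(0.3782) ≈ -8.45 dB.

|T(j2)|_dB ≈ -8.45 dB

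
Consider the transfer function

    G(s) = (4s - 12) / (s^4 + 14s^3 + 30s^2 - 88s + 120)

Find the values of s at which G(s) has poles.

The poles are the roots of the denominator s^4 + 14s^3 + 30s^2 - 88s + 120 = 0.
Trying s = -6: the polynomial evaluates to 0, so (s + 6) is a factor.
Dividing out leaves s^3 + 8s^2 - 18s + 20 = 0.
This factors further as (s^2 - 2s + 2)(s + 10) = 0.

s = 1 + j, 1 - j, -6, -10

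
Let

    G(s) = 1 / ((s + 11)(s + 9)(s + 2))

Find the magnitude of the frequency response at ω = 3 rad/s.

|G(j3)| ≈ 0.002564

Substitute s = j3: numerator = 1, denominator = j390.
|G(j3)| = |1| / |j390| = 1 / 390 ≈ 0.002564.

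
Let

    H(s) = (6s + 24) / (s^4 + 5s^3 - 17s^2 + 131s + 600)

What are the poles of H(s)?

s = 3 ± 4j, -8, -3

The poles are the roots of the denominator s^4 + 5s^3 - 17s^2 + 131s + 600 = 0.
Trying s = -8: the polynomial evaluates to 0, so (s + 8) is a factor.
Dividing out leaves s^3 - 3s^2 + 7s + 75 = 0.
This factors further as (s^2 - 6s + 25)(s + 3) = 0.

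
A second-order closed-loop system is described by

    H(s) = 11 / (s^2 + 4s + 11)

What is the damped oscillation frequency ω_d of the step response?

ω_d ≈ 2.646 rad/s

Comparing s^2 + 4s + 11 to s^2 + 2ζωₙs + ωₙ²: ωₙ = √11 ≈ 3.317 rad/s and ζ = 4/(2·√11) ≈ 0.6030.
ζωₙ = 4/2 = 2, so ω_d = ωₙ√(1−ζ²) = √(ωₙ² − (ζωₙ)²) = √(11 − 2²) = √7 ≈ 2.646 rad/s.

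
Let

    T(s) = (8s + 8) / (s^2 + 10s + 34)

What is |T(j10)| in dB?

Substitute s = j10: numerator = 8 + j80, denominator = -66 + j100.
|T(j10)| = |8 + j80| / |-66 + j100| = 80.399 / 119.82 ≈ 0.6710.
In decibels: 20·log₁₀(0.6710) ≈ -3.47 dB.

|T(j10)|_dB ≈ -3.47 dB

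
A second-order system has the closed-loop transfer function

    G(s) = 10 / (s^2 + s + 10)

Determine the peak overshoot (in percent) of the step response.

Comparing s^2 + s + 10 to s^2 + 2ζωₙs + ωₙ²: ωₙ = √10 ≈ 3.162 rad/s and ζ = 1/(2·√10) ≈ 0.1581.
%OS = 100·exp(−πζ/√(1−ζ²)) = 100·exp(−π·0.1581/√(1−0.1581²)) ≈ 60.5%.

%OS ≈ 60.5%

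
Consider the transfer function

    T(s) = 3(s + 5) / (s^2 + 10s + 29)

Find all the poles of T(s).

The poles are the roots of the denominator s^2 + 10s + 29 = 0.
Using the quadratic formula: s = (-10 ± √(-16))/2 = -5 ± 2j.

s = -5 + 2j, -5 - 2j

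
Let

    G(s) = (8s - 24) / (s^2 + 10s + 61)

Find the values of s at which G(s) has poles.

s = -5 + 6j, -5 - 6j

The poles are the roots of the denominator s^2 + 10s + 61 = 0.
Using the quadratic formula: s = (-10 ± √(-144))/2 = -5 ± 6j.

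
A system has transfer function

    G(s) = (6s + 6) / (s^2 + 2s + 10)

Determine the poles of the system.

The poles are the roots of the denominator s^2 + 2s + 10 = 0.
Using the quadratic formula: s = (-2 ± √(-36))/2 = -1 ± 3j.

s = -1 + 3j, -1 - 3j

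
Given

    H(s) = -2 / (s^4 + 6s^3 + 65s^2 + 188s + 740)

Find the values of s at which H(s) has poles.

The poles are the roots of the denominator s^4 + 6s^3 + 65s^2 + 188s + 740 = 0.
No real roots exist; factor into two real quadratics: (s^2 + 4s + 20)(s^2 + 2s + 37) = 0.
Each quadratic gives a conjugate pair via the quadratic formula.

s = -2 ± 4j, -1 ± 6j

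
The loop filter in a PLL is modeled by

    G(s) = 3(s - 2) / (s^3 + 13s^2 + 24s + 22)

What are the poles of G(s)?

The poles are the roots of the denominator s^3 + 13s^2 + 24s + 22 = 0.
Trying s = -11: the polynomial evaluates to 0, so (s + 11) is a factor.
Dividing out leaves s^2 + 2s + 2 = 0.
The quadratic formula then gives s = -1 ± 1j.

s = -1 + j, -1 - j, -11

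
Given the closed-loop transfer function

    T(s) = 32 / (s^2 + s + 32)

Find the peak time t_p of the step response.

Comparing s^2 + s + 32 to s^2 + 2ζωₙs + ωₙ²: ωₙ = √32 ≈ 5.657 rad/s and ζ = 1/(2·√32) ≈ 0.08839.
ζωₙ = 1/2 = 0.5, so ω_d = ωₙ√(1−ζ²) = √(ωₙ² − (ζωₙ)²) = √(32 − 0.5²) = √31.75 ≈ 5.635 rad/s.
t_p = π/ω_d = π/5.635 ≈ 0.5575 s.

t_p ≈ 0.5575 s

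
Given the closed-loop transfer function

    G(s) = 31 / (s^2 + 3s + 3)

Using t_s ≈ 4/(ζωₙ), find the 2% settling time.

Comparing s^2 + 3s + 3 to s^2 + 2ζωₙs + ωₙ²: ωₙ = √3 ≈ 1.732 rad/s and ζ = 3/(2·√3) ≈ 0.8660.
ζωₙ = 3/2 = 1.5, so t_s ≈ 4/(ζωₙ) = 4/1.5 ≈ 2.667 s.

t_s ≈ 2.667 s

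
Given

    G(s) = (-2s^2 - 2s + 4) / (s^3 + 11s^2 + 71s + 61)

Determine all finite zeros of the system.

Set the numerator to zero: -2s^2 - 2s + 4 = 0, i.e. -2·(s^2 + s - 2) = 0.
Factoring: (s - 1)(s + 2) = 0.

s = 1, -2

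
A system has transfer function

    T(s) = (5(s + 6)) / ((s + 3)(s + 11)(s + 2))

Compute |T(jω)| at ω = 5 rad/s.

|T(j5)| ≈ 0.1029

Substitute s = j5: numerator = 30 + j25, denominator = -334 + j180.
|T(j5)| = |30 + j25| / |-334 + j180| = 39.051 / 379.42 ≈ 0.1029.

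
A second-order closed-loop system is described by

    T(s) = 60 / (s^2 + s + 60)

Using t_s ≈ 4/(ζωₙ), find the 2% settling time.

Comparing s^2 + s + 60 to s^2 + 2ζωₙs + ωₙ²: ωₙ = √60 ≈ 7.746 rad/s and ζ = 1/(2·√60) ≈ 0.06455.
ζωₙ = 1/2 = 0.5, so t_s ≈ 4/(ζωₙ) = 4/0.5 = 8 s.

t_s ≈ 8 s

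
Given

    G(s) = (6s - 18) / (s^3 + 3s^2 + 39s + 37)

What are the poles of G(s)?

s = -1 + 6j, -1 - 6j, -1

The poles are the roots of the denominator s^3 + 3s^2 + 39s + 37 = 0.
Trying s = -1: the polynomial evaluates to 0, so (s + 1) is a factor.
Dividing out leaves s^2 + 2s + 37 = 0.
The quadratic formula then gives s = -1 ± 6j.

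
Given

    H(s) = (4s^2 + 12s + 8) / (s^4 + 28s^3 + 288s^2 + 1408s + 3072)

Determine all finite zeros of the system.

Set the numerator to zero: 4s^2 + 12s + 8 = 0, i.e. 4·(s^2 + 3s + 2) = 0.
Factoring: (s + 1)(s + 2) = 0.

s = -1, -2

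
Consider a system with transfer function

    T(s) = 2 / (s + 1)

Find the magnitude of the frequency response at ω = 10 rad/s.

Substitute s = j10: numerator = 2, denominator = 1 + j10.
|T(j10)| = |2| / |1 + j10| = 2 / 10.050 ≈ 0.1990.

|T(j10)| ≈ 0.1990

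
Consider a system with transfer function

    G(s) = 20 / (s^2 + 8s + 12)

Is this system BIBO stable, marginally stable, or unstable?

The denominator s^2 + 8s + 12 factors as (s + 6)(s + 2), giving poles at s = -6, -2.
Since all poles lie strictly in the left half-plane, the system is stable.

stable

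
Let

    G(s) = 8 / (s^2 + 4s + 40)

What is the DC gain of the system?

Set s = 0: G(0) = (8) / (40) = 1/5.

G(0) = 1/5 ≈ 0.2000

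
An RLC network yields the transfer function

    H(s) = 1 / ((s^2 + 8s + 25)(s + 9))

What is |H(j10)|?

Substitute s = j10: numerator = 1, denominator = -1475 - j30.
|H(j10)| = |1| / |-1475 - j30| = 1 / 1475.3 ≈ 0.0006778.

|H(j10)| ≈ 0.0006778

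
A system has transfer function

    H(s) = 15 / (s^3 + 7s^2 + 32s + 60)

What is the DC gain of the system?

H(0) = 1/4 ≈ 0.2500

Set s = 0: H(0) = (15) / (60) = 1/4.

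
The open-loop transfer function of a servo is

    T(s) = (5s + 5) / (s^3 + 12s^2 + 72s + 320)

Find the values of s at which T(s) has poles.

s = -2 + 6j, -2 - 6j, -8

The poles are the roots of the denominator s^3 + 12s^2 + 72s + 320 = 0.
Trying s = -8: the polynomial evaluates to 0, so (s + 8) is a factor.
Dividing out leaves s^2 + 4s + 40 = 0.
The quadratic formula then gives s = -2 ± 6j.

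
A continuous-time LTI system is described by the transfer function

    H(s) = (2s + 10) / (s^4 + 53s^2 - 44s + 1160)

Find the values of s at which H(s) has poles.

s = -2 + 6j, -2 - 6j, 2 + 5j, 2 - 5j

The poles are the roots of the denominator s^4 + 53s^2 - 44s + 1160 = 0.
No real roots exist; factor into two real quadratics: (s^2 + 4s + 40)(s^2 - 4s + 29) = 0.
Each quadratic gives a conjugate pair via the quadratic formula.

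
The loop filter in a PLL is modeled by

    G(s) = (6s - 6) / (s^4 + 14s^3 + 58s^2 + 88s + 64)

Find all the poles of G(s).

The poles are the roots of the denominator s^4 + 14s^3 + 58s^2 + 88s + 64 = 0.
Trying s = -4: the polynomial evaluates to 0, so (s + 4) is a factor.
Dividing out leaves s^3 + 10s^2 + 18s + 16 = 0.
This factors further as (s^2 + 2s + 2)(s + 8) = 0.

s = -1 + j, -1 - j, -4, -8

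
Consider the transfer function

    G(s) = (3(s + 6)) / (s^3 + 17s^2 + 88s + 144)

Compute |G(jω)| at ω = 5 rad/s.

|G(j5)| ≈ 0.05551

Substitute s = j5: numerator = 18 + j15, denominator = -281 + j315.
|G(j5)| = |18 + j15| / |-281 + j315| = 23.431 / 422.12 ≈ 0.05551.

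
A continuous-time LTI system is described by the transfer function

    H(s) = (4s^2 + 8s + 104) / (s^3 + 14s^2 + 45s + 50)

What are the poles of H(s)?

s = -2 ± j, -10

The poles are the roots of the denominator s^3 + 14s^2 + 45s + 50 = 0.
Trying s = -10: the polynomial evaluates to 0, so (s + 10) is a factor.
Dividing out leaves s^2 + 4s + 5 = 0.
The quadratic formula then gives s = -2 ± 1j.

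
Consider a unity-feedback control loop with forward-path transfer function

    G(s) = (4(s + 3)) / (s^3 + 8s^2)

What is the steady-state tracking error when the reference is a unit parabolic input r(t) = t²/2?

G(s) has 2 poles at the origin.
This is a Type 2 system. Ka = lim_{s→0} s^2·G(s) = 12/8 = 3/2.
e_ss = 1/Ka = 1/(3/2) = 2/3 ≈ 0.6667.

e_ss = 0.6667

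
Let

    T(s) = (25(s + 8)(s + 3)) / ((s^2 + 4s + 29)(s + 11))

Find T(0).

At s = 0 each factor (s + a) contributes a and each (s^2 + bs + c) contributes c.
T(0) = 25·(8) · (3) / ((29) · (11)) = 600/319 = 600/319.

T(0) = 600/319 ≈ 1.881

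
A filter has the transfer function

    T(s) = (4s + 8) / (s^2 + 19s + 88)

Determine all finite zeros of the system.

Set the numerator to zero: 4s + 8 = 0, i.e. 4·(s + 2) = 0.
So s = -2.

s = -2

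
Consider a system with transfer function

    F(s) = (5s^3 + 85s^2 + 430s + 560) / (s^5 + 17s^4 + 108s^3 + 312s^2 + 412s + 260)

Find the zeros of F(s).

Set the numerator to zero: 5s^3 + 85s^2 + 430s + 560 = 0, i.e. 5·(s^3 + 17s^2 + 86s + 112) = 0.
Factoring: (s + 7)(s + 2)(s + 8) = 0.

s = -7, -2, -8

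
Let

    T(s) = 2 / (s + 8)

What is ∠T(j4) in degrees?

∠T(j4) ≈ -26.57°

At s = j4: numerator = 2, denominator = 8 + j4.
∠T = ∠num − ∠den = 0° − (26.565°) = -26.57°.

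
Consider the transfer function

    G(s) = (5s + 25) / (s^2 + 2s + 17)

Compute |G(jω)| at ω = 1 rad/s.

|G(j1)| ≈ 1.581

Substitute s = j1: numerator = 25 + j5, denominator = 16 + j2.
|G(j1)| = |25 + j5| / |16 + j2| = 25.495 / 16.125 ≈ 1.581.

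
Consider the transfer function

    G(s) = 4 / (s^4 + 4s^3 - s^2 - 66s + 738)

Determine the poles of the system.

s = 3 + 3j, 3 - 3j, -5 + 4j, -5 - 4j

The poles are the roots of the denominator s^4 + 4s^3 - s^2 - 66s + 738 = 0.
No real roots exist; factor into two real quadratics: (s^2 - 6s + 18)(s^2 + 10s + 41) = 0.
Each quadratic gives a conjugate pair via the quadratic formula.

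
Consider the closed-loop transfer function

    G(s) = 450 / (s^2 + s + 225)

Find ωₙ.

ωₙ = 15 rad/s

Compare the denominator to the standard form s^2 + 2ζωₙs + ωₙ².
ωₙ² = 225, so ωₙ = 15 rad/s.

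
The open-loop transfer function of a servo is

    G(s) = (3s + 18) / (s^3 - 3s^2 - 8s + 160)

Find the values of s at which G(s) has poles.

s = 4 ± 4j, -5

The poles are the roots of the denominator s^3 - 3s^2 - 8s + 160 = 0.
Trying s = -5: the polynomial evaluates to 0, so (s + 5) is a factor.
Dividing out leaves s^2 - 8s + 32 = 0.
The quadratic formula then gives s = 4 ± 4j.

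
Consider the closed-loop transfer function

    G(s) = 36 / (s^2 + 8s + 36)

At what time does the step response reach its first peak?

t_p ≈ 0.7025 s

Comparing s^2 + 8s + 36 to s^2 + 2ζωₙs + ωₙ²: ωₙ = 6 rad/s and ζ = 8/(2·6) ≈ 0.6667.
ζωₙ = 8/2 = 4, so ω_d = ωₙ√(1−ζ²) = √(ωₙ² − (ζωₙ)²) = √(36 − 4²) = √20 ≈ 4.472 rad/s.
t_p = π/ω_d = π/4.472 ≈ 0.7025 s.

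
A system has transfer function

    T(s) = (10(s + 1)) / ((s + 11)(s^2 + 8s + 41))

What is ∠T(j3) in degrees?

∠T(j3) ≈ 19.44°

At s = j3: numerator = 10 + j30, denominator = 280 + j360.
∠T = ∠num − ∠den = 71.565° − (52.125°) = 19.44°.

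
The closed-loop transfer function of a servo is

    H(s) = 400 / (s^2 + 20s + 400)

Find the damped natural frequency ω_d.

Comparing s^2 + 20s + 400 to s^2 + 2ζωₙs + ωₙ²: ωₙ = 20 rad/s and ζ = 20/(2·20) = 0.5.
ζωₙ = 20/2 = 10, so ω_d = ωₙ√(1−ζ²) = √(ωₙ² − (ζωₙ)²) = √(400 − 10²) = √300 ≈ 17.32 rad/s.

ω_d ≈ 17.32 rad/s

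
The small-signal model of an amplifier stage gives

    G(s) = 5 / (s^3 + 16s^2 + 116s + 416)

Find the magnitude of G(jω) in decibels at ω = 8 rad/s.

|G(j8)|_dB ≈ -43.4 dB

Substitute s = j8: numerator = 5, denominator = -608 + j416.
|G(j8)| = |5| / |-608 + j416| = 5 / 736.70 ≈ 0.006787.
In decibels: 20·log₁₀(0.006787) ≈ -43.4 dB.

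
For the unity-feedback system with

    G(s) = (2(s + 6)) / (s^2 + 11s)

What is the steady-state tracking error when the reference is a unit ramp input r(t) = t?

e_ss = 0.9167

G(s) has one pole at the origin.
This is a Type 1 system. Kv = lim_{s→0} s·G(s) = 12/11.
e_ss = 1/Kv = 1/(12/11) = 11/12 ≈ 0.9167.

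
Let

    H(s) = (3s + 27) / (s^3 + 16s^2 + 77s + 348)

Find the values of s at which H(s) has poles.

s = -2 + 5j, -2 - 5j, -12

The poles are the roots of the denominator s^3 + 16s^2 + 77s + 348 = 0.
Trying s = -12: the polynomial evaluates to 0, so (s + 12) is a factor.
Dividing out leaves s^2 + 4s + 29 = 0.
The quadratic formula then gives s = -2 ± 5j.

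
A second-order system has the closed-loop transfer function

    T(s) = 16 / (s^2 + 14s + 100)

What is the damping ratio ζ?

Compare the denominator to the standard form s^2 + 2ζωₙs + ωₙ².
ωₙ² = 100, so ωₙ = 10 rad/s.
2ζωₙ = 14, so ζ = 14/(2·10) = 0.7.

ζ = 0.7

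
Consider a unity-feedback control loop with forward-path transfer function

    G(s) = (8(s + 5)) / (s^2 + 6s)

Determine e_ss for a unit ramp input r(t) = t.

G(s) has one pole at the origin.
This is a Type 1 system. Kv = lim_{s→0} s·G(s) = 40/6 = 20/3.
e_ss = 1/Kv = 1/(20/3) = 3/20 ≈ 0.1500.

e_ss = 0.1500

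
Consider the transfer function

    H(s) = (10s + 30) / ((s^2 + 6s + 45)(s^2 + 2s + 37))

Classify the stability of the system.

stable

The poles can be read from the denominator factors: s = -3 ± 6j, -1 ± 6j.
Since all poles lie strictly in the left half-plane, the system is stable.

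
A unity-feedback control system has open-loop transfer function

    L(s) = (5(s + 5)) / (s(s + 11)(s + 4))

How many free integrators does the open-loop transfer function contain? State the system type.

Type 1

The denominator has 1 factor of s at the origin (free integrator), so this is a Type 1 system.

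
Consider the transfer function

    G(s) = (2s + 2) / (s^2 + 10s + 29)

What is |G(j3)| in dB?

|G(j3)|_dB ≈ -15.1 dB

Substitute s = j3: numerator = 2 + j6, denominator = 20 + j30.
|G(j3)| = |2 + j6| / |20 + j30| = 6.3246 / 36.056 ≈ 0.1754.
In decibels: 20·log₁₀(0.1754) ≈ -15.1 dB.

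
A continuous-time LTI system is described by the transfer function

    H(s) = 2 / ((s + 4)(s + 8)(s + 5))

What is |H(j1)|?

|H(j1)| ≈ 0.01180

Substitute s = j1: numerator = 2, denominator = 143 + j91.
|H(j1)| = |2| / |143 + j91| = 2 / 169.50 ≈ 0.01180.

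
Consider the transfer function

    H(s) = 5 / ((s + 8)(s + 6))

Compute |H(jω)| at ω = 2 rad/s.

|H(j2)| ≈ 0.09587

Substitute s = j2: numerator = 5, denominator = 44 + j28.
|H(j2)| = |5| / |44 + j28| = 5 / 52.154 ≈ 0.09587.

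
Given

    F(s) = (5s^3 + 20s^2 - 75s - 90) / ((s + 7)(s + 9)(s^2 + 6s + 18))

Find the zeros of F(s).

s = -6, 3, -1

Set the numerator to zero: 5s^3 + 20s^2 - 75s - 90 = 0, i.e. 5·(s^3 + 4s^2 - 15s - 18) = 0.
Factoring: (s + 6)(s - 3)(s + 1) = 0.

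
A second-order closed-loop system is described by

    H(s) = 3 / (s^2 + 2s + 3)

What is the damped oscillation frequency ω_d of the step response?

Comparing s^2 + 2s + 3 to s^2 + 2ζωₙs + ωₙ²: ωₙ = √3 ≈ 1.732 rad/s and ζ = 2/(2·√3) ≈ 0.5774.
ζωₙ = 2/2 = 1, so ω_d = ωₙ√(1−ζ²) = √(ωₙ² − (ζωₙ)²) = √(3 − 1²) = √2 ≈ 1.414 rad/s.

ω_d ≈ 1.414 rad/s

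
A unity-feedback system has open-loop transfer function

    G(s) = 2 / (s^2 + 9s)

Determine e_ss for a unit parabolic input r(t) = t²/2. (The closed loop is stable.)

G(s) has one pole at the origin.
This is a Type 1 system; Ka = lim_{s→0} s^2·G(s) = 0, so the steady-state error for a parabola input is infinite.

e_ss = ∞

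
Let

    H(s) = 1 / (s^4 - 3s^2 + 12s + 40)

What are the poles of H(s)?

s = 2 + 2j, 2 - 2j, -2 + j, -2 - j

The poles are the roots of the denominator s^4 - 3s^2 + 12s + 40 = 0.
No real roots exist; factor into two real quadratics: (s^2 - 4s + 8)(s^2 + 4s + 5) = 0.
Each quadratic gives a conjugate pair via the quadratic formula.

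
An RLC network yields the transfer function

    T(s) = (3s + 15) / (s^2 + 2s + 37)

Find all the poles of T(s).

s = -1 ± 6j

The poles are the roots of the denominator s^2 + 2s + 37 = 0.
Using the quadratic formula: s = (-2 ± √(-144))/2 = -1 ± 6j.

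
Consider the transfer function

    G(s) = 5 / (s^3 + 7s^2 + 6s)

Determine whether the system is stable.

marginally stable

The denominator s^3 + 7s^2 + 6s factors as s(s + 6)(s + 1), giving poles at s = 0, -6, -1.
Since the simple pole(s) at s = 0 lie on the jω-axis with none in the right half-plane, the system is marginally stable.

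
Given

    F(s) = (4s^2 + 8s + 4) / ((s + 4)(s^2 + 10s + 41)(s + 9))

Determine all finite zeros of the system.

Set the numerator to zero: 4s^2 + 8s + 4 = 0, i.e. 4·(s^2 + 2s + 1) = 0.
Factoring: (s + 1)^2 = 0.

s = -1, -1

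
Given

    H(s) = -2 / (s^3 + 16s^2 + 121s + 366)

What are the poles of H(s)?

The poles are the roots of the denominator s^3 + 16s^2 + 121s + 366 = 0.
Trying s = -6: the polynomial evaluates to 0, so (s + 6) is a factor.
Dividing out leaves s^2 + 10s + 61 = 0.
The quadratic formula then gives s = -5 ± 6j.

s = -5 ± 6j, -6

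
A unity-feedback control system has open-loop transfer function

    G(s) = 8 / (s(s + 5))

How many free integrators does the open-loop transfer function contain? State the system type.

The denominator has 1 factor of s at the origin (free integrator), so this is a Type 1 system.

Type 1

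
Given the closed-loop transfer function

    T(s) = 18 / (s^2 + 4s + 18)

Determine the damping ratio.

Compare the denominator to the standard form s^2 + 2ζωₙs + ωₙ².
ωₙ² = 18, so ωₙ = √18 ≈ 4.243 rad/s.
2ζωₙ = 4, so ζ = 4/(2·√18) ≈ 0.4714.

ζ ≈ 0.4714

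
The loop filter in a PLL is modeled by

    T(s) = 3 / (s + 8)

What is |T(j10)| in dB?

Substitute s = j10: numerator = 3, denominator = 8 + j10.
|T(j10)| = |3| / |8 + j10| = 3 / 12.806 ≈ 0.2343.
In decibels: 20·log₁₀(0.2343) ≈ -12.6 dB.

|T(j10)|_dB ≈ -12.6 dB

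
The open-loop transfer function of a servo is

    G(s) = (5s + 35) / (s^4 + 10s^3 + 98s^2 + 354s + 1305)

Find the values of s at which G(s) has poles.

s = -2 ± 5j, -3 ± 6j

The poles are the roots of the denominator s^4 + 10s^3 + 98s^2 + 354s + 1305 = 0.
No real roots exist; factor into two real quadratics: (s^2 + 4s + 29)(s^2 + 6s + 45) = 0.
Each quadratic gives a conjugate pair via the quadratic formula.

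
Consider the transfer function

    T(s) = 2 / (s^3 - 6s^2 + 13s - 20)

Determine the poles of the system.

The poles are the roots of the denominator s^3 - 6s^2 + 13s - 20 = 0.
Trying s = 4: the polynomial evaluates to 0, so (s - 4) is a factor.
Dividing out leaves s^2 - 2s + 5 = 0.
The quadratic formula then gives s = 1 ± 2j.

s = 1 + 2j, 1 - 2j, 4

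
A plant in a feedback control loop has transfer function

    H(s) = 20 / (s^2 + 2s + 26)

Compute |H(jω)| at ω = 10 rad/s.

Substitute s = j10: numerator = 20, denominator = -74 + j20.
|H(j10)| = |20| / |-74 + j20| = 20 / 76.655 ≈ 0.2609.

|H(j10)| ≈ 0.2609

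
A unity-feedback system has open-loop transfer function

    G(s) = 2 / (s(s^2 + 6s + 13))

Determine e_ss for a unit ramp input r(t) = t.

G(s) has one pole at the origin.
This is a Type 1 system. Kv = lim_{s→0} s·G(s) = 2/13.
e_ss = 1/Kv = 1/(2/13) = 13/2 ≈ 6.500.

e_ss = 6.500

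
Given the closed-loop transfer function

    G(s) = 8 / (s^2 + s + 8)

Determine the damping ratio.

ζ ≈ 0.1768

Compare the denominator to the standard form s^2 + 2ζωₙs + ωₙ².
ωₙ² = 8, so ωₙ = √8 ≈ 2.828 rad/s.
2ζωₙ = 1, so ζ = 1/(2·√8) ≈ 0.1768.
With ζ = 0.1768 the response is underdamped.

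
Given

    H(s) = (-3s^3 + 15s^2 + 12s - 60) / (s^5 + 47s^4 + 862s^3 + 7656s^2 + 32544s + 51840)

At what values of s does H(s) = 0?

Set the numerator to zero: -3s^3 + 15s^2 + 12s - 60 = 0, i.e. -3·(s^3 - 5s^2 - 4s + 20) = 0.
Factoring: (s - 2)(s - 5)(s + 2) = 0.

s = 2, 5, -2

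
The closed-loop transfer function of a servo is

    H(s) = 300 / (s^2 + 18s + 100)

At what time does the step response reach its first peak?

t_p ≈ 0.7207 s

Comparing s^2 + 18s + 100 to s^2 + 2ζωₙs + ωₙ²: ωₙ = 10 rad/s and ζ = 18/(2·10) = 0.9.
ζωₙ = 18/2 = 9, so ω_d = ωₙ√(1−ζ²) = √(ωₙ² − (ζωₙ)²) = √(100 − 9²) = √19 ≈ 4.359 rad/s.
t_p = π/ω_d = π/4.359 ≈ 0.7207 s.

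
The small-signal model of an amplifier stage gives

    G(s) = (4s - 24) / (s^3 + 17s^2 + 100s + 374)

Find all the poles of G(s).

The poles are the roots of the denominator s^3 + 17s^2 + 100s + 374 = 0.
Trying s = -11: the polynomial evaluates to 0, so (s + 11) is a factor.
Dividing out leaves s^2 + 6s + 34 = 0.
The quadratic formula then gives s = -3 ± 5j.

s = -3 ± 5j, -11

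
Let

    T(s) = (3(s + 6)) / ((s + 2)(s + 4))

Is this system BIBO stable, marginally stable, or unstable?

stable

The poles can be read from the denominator factors: s = -2, -4.
Since all poles lie strictly in the left half-plane, the system is stable.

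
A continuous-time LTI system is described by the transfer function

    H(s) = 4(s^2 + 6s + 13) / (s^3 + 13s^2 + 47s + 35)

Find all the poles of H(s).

s = -1, -5, -7

The poles are the roots of the denominator s^3 + 13s^2 + 47s + 35 = 0.
Trying s = -1: the polynomial evaluates to 0, so (s + 1) is a factor.
Dividing out leaves s^2 + 12s + 35 = 0.
Factoring the quadratic: (s + 5)(s + 7) = 0.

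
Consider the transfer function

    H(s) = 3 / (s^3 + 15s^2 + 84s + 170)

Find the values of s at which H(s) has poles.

s = -5 ± 3j, -5

The poles are the roots of the denominator s^3 + 15s^2 + 84s + 170 = 0.
Trying s = -5: the polynomial evaluates to 0, so (s + 5) is a factor.
Dividing out leaves s^2 + 10s + 34 = 0.
The quadratic formula then gives s = -5 ± 3j.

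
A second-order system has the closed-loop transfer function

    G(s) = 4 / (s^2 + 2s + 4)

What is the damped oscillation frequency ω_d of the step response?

ω_d ≈ 1.732 rad/s

Comparing s^2 + 2s + 4 to s^2 + 2ζωₙs + ωₙ²: ωₙ = 2 rad/s and ζ = 2/(2·2) = 0.5.
ζωₙ = 2/2 = 1, so ω_d = ωₙ√(1−ζ²) = √(ωₙ² − (ζωₙ)²) = √(4 − 1²) = √3 ≈ 1.732 rad/s.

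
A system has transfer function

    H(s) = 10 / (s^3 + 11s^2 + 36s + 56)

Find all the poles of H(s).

The poles are the roots of the denominator s^3 + 11s^2 + 36s + 56 = 0.
Trying s = -7: the polynomial evaluates to 0, so (s + 7) is a factor.
Dividing out leaves s^2 + 4s + 8 = 0.
The quadratic formula then gives s = -2 ± 2j.

s = -2 + 2j, -2 - 2j, -7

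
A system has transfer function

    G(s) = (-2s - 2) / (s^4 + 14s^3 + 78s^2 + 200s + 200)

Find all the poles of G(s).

The poles are the roots of the denominator s^4 + 14s^3 + 78s^2 + 200s + 200 = 0.
No real roots exist; factor into two real quadratics: (s^2 + 8s + 20)(s^2 + 6s + 10) = 0.
Each quadratic gives a conjugate pair via the quadratic formula.

s = -4 ± 2j, -3 ± j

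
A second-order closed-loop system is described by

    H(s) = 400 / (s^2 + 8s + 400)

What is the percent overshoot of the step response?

Comparing s^2 + 8s + 400 to s^2 + 2ζωₙs + ωₙ²: ωₙ = 20 rad/s and ζ = 8/(2·20) = 0.2.
%OS = 100·exp(−πζ/√(1−ζ²)) = 100·exp(−π·0.2/√(1−0.2²)) ≈ 52.7%.

%OS ≈ 52.7%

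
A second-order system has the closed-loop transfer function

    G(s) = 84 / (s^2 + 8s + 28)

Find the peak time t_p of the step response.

Comparing s^2 + 8s + 28 to s^2 + 2ζωₙs + ωₙ²: ωₙ = √28 ≈ 5.292 rad/s and ζ = 8/(2·√28) ≈ 0.7559.
ζωₙ = 8/2 = 4, so ω_d = ωₙ√(1−ζ²) = √(ωₙ² − (ζωₙ)²) = √(28 − 4²) = √12 ≈ 3.464 rad/s.
t_p = π/ω_d = π/3.464 ≈ 0.9069 s.

t_p ≈ 0.9069 s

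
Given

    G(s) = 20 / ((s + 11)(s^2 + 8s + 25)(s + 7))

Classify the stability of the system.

stable

The poles can be read from the denominator factors: s = -11, -4 + 3j, -4 - 3j, -7.
Since all poles lie strictly in the left half-plane, the system is stable.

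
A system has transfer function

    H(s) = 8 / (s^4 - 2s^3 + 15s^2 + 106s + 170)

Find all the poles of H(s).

s = -2 ± j, 3 ± 5j

The poles are the roots of the denominator s^4 - 2s^3 + 15s^2 + 106s + 170 = 0.
No real roots exist; factor into two real quadratics: (s^2 + 4s + 5)(s^2 - 6s + 34) = 0.
Each quadratic gives a conjugate pair via the quadratic formula.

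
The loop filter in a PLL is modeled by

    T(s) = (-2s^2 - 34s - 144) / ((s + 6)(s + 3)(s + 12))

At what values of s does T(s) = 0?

s = -9, -8

Set the numerator to zero: -2s^2 - 34s - 144 = 0, i.e. -2·(s^2 + 17s + 72) = 0.
Factoring: (s + 9)(s + 8) = 0.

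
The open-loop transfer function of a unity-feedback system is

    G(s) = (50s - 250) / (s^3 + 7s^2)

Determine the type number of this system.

Type 2

Factor s from the denominator: s^3 + 7s^2 = s^2·(s + 7).
There are 2 poles at the origin, so the system is Type 2.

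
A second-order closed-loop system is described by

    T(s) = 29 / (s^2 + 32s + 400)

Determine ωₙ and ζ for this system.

Compare the denominator to the standard form s^2 + 2ζωₙs + ωₙ².
ωₙ² = 400, so ωₙ = 20 rad/s.
2ζωₙ = 32, so ζ = 32/(2·20) = 0.8.
With ζ = 0.8 the response is underdamped.

ωₙ = 20 rad/s, ζ = 0.8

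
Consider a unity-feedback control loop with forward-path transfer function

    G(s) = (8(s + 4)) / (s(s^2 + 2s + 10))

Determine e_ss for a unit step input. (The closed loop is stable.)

e_ss = 0

G(s) has one pole at the origin.
This is a Type 1 system; for a step input the steady-state error is zero.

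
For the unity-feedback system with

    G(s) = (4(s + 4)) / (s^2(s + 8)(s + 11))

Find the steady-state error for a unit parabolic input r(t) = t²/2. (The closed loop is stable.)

G(s) has 2 poles at the origin.
This is a Type 2 system. Ka = lim_{s→0} s^2·G(s) = 16/88 = 2/11.
e_ss = 1/Ka = 1/(2/11) = 11/2 ≈ 5.500.

e_ss = 5.500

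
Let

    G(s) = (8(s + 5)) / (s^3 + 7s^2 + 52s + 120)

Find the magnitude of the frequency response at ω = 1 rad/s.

|G(j1)| ≈ 0.3290

Substitute s = j1: numerator = 40 + j8, denominator = 113 + j51.
|G(j1)| = |40 + j8| / |113 + j51| = 40.792 / 123.98 ≈ 0.3290.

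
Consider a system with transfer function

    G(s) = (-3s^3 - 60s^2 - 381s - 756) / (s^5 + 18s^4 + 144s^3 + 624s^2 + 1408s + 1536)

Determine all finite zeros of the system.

s = -7, -4, -9

Set the numerator to zero: -3s^3 - 60s^2 - 381s - 756 = 0, i.e. -3·(s^3 + 20s^2 + 127s + 252) = 0.
Factoring: (s + 7)(s + 4)(s + 9) = 0.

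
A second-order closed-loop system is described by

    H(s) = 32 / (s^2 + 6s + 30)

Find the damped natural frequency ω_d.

Comparing s^2 + 6s + 30 to s^2 + 2ζωₙs + ωₙ²: ωₙ = √30 ≈ 5.477 rad/s and ζ = 6/(2·√30) ≈ 0.5477.
ζωₙ = 6/2 = 3, so ω_d = ωₙ√(1−ζ²) = √(ωₙ² − (ζωₙ)²) = √(30 − 3²) = √21 ≈ 4.583 rad/s.

ω_d ≈ 4.583 rad/s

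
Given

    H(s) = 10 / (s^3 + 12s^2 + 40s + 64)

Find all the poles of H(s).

s = -2 ± 2j, -8

The poles are the roots of the denominator s^3 + 12s^2 + 40s + 64 = 0.
Trying s = -8: the polynomial evaluates to 0, so (s + 8) is a factor.
Dividing out leaves s^2 + 4s + 8 = 0.
The quadratic formula then gives s = -2 ± 2j.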